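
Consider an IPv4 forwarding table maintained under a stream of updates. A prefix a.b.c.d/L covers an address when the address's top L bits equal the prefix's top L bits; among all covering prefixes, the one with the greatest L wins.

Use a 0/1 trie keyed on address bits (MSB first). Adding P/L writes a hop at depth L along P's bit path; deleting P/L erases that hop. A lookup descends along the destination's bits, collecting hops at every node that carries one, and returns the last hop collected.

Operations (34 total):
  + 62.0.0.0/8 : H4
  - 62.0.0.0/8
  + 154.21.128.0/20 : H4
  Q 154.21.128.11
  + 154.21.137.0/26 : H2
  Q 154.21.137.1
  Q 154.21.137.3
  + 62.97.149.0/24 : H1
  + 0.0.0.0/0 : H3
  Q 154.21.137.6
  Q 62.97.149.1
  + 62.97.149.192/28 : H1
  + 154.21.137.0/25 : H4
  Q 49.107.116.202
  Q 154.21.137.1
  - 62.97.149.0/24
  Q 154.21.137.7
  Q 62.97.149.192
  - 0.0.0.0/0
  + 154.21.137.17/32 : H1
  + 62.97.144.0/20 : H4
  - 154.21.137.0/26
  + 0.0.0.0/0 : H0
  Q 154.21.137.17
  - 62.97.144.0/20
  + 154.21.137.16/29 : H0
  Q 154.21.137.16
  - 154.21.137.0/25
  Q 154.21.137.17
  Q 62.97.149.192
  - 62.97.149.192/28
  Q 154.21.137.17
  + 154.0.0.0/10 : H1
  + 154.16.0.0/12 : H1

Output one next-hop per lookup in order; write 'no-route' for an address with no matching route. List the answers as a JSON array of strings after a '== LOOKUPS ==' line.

Apply in order:
  + 62.0.0.0/8 (H4) depth=8
  - 62.0.0.0/8 clear@8
  + 154.21.128.0/20 (H4) depth=20
  ? 154.21.128.11  path d0:-→d1:-→d2:-→d3:-→d4:-→d5:-→d6:-→d7:-→d8:-→d9:-→d10:-→d11:-→d12:-→d13:-→d14:-→d15:-→d16:-→d17:-→d18:-→d19:-→d20:H4  best=H4
  + 154.21.137.0/26 (H2) depth=26
  ? 154.21.137.1  path d0:-→d1:-→d2:-→d3:-→d4:-→d5:-→d6:-→d7:-→d8:-→d9:-→d10:-→d11:-→d12:-→d13:-→d14:-→d15:-→d16:-→d17:-→d18:-→d19:-→d20:H4→d21:-→d22:-→d23:-→d24:-→d25:-→d26:H2  best=H2
  ? 154.21.137.3  path d0:-→d1:-→d2:-→d3:-→d4:-→d5:-→d6:-→d7:-→d8:-→d9:-→d10:-→d11:-→d12:-→d13:-→d14:-→d15:-→d16:-→d17:-→d18:-→d19:-→d20:H4→d21:-→d22:-→d23:-→d24:-→d25:-→d26:H2  best=H2
  + 62.97.149.0/24 (H1) depth=24
  + 0.0.0.0/0 (H3) depth=0
  ? 154.21.137.6  path d0:H3→d1:-→d2:-→d3:-→d4:-→d5:-→d6:-→d7:-→d8:-→d9:-→d10:-→d11:-→d12:-→d13:-→d14:-→d15:-→d16:-→d17:-→d18:-→d19:-→d20:H4→d21:-→d22:-→d23:-→d24:-→d25:-→d26:H2  best=H2
  ? 62.97.149.1  path d0:H3→d1:-→d2:-→d3:-→d4:-→d5:-→d6:-→d7:-→d8:-→d9:-→d10:-→d11:-→d12:-→d13:-→d14:-→d15:-→d16:-→d17:-→d18:-→d19:-→d20:-→d21:-→d22:-→d23:-→d24:H1  best=H1
  + 62.97.149.192/28 (H1) depth=28
  + 154.21.137.0/25 (H4) depth=25
  ? 49.107.116.202  path d0:H3→d1:-→d2:-→d3:-→d4:-  best=H3
  ? 154.21.137.1  path d0:H3→d1:-→d2:-→d3:-→d4:-→d5:-→d6:-→d7:-→d8:-→d9:-→d10:-→d11:-→d12:-→d13:-→d14:-→d15:-→d16:-→d17:-→d18:-→d19:-→d20:H4→d21:-→d22:-→d23:-→d24:-→d25:H4→d26:H2  best=H2
  - 62.97.149.0/24 clear@24
  ? 154.21.137.7  path d0:H3→d1:-→d2:-→d3:-→d4:-→d5:-→d6:-→d7:-→d8:-→d9:-→d10:-→d11:-→d12:-→d13:-→d14:-→d15:-→d16:-→d17:-→d18:-→d19:-→d20:H4→d21:-→d22:-→d23:-→d24:-→d25:H4→d26:H2  best=H2
  ? 62.97.149.192  path d0:H3→d1:-→d2:-→d3:-→d4:-→d5:-→d6:-→d7:-→d8:-→d9:-→d10:-→d11:-→d12:-→d13:-→d14:-→d15:-→d16:-→d17:-→d18:-→d19:-→d20:-→d21:-→d22:-→d23:-→d24:-→d25:-→d26:-→d27:-→d28:H1  best=H1
  - 0.0.0.0/0 clear@0
  + 154.21.137.17/32 (H1) depth=32
  + 62.97.144.0/20 (H4) depth=20
  - 154.21.137.0/26 clear@26
  + 0.0.0.0/0 (H0) depth=0
  ? 154.21.137.17  path d0:H0→d1:-→d2:-→d3:-→d4:-→d5:-→d6:-→d7:-→d8:-→d9:-→d10:-→d11:-→d12:-→d13:-→d14:-→d15:-→d16:-→d17:-→d18:-→d19:-→d20:H4→d21:-→d22:-→d23:-→d24:-→d25:H4→d26:-→d27:-→d28:-→d29:-→d30:-→d31:-→d32:H1  best=H1
  - 62.97.144.0/20 clear@20
  + 154.21.137.16/29 (H0) depth=29
  ? 154.21.137.16  path d0:H0→d1:-→d2:-→d3:-→d4:-→d5:-→d6:-→d7:-→d8:-→d9:-→d10:-→d11:-→d12:-→d13:-→d14:-→d15:-→d16:-→d17:-→d18:-→d19:-→d20:H4→d21:-→d22:-→d23:-→d24:-→d25:H4→d26:-→d27:-→d28:-→d29:H0→d30:-→d31:-  best=H0
  - 154.21.137.0/25 clear@25
  ? 154.21.137.17  path d0:H0→d1:-→d2:-→d3:-→d4:-→d5:-→d6:-→d7:-→d8:-→d9:-→d10:-→d11:-→d12:-→d13:-→d14:-→d15:-→d16:-→d17:-→d18:-→d19:-→d20:H4→d21:-→d22:-→d23:-→d24:-→d25:-→d26:-→d27:-→d28:-→d29:H0→d30:-→d31:-→d32:H1  best=H1
  ? 62.97.149.192  path d0:H0→d1:-→d2:-→d3:-→d4:-→d5:-→d6:-→d7:-→d8:-→d9:-→d10:-→d11:-→d12:-→d13:-→d14:-→d15:-→d16:-→d17:-→d18:-→d19:-→d20:-→d21:-→d22:-→d23:-→d24:-→d25:-→d26:-→d27:-→d28:H1  best=H1
  - 62.97.149.192/28 clear@28
  ? 154.21.137.17  path d0:H0→d1:-→d2:-→d3:-→d4:-→d5:-→d6:-→d7:-→d8:-→d9:-→d10:-→d11:-→d12:-→d13:-→d14:-→d15:-→d16:-→d17:-→d18:-→d19:-→d20:H4→d21:-→d22:-→d23:-→d24:-→d25:-→d26:-→d27:-→d28:-→d29:H0→d30:-→d31:-→d32:H1  best=H1
  + 154.0.0.0/10 (H1) depth=10
  + 154.16.0.0/12 (H1) depth=12

== LOOKUPS ==
["H4","H2","H2","H2","H1","H3","H2","H2","H1","H1","H0","H1","H1","H1"]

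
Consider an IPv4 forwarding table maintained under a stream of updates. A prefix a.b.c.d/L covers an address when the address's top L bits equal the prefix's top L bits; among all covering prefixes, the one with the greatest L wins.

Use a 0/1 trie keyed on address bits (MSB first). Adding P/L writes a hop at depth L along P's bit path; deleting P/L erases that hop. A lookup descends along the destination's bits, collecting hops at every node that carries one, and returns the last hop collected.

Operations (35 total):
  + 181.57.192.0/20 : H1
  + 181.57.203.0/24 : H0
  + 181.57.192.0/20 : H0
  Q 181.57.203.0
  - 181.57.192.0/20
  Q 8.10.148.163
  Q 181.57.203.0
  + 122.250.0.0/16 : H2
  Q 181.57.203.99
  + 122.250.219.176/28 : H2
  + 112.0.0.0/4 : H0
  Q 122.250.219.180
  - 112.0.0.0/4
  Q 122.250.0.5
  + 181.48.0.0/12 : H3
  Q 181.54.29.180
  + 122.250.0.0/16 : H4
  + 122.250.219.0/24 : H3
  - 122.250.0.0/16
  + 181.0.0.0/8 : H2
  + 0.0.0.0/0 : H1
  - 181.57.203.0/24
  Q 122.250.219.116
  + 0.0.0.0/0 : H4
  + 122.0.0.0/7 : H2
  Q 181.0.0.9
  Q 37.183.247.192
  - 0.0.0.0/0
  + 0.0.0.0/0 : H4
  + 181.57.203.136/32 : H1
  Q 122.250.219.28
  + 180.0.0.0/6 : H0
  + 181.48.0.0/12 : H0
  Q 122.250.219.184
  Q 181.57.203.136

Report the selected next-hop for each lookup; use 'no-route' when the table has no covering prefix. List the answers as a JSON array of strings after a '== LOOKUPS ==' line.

Trace:
  + 181.57.192.0/20 (H1) depth=20
  + 181.57.203.0/24 (H0) depth=24
  + 181.57.192.0/20 (H0) depth=20
  Q 181.57.203.0: descend 101101010011100111001011 ; hops seen [H0,H0] ; pick H0
  - 181.57.192.0/20 clear@20
  Q 8.10.148.163: descend ε ; hops seen [∅] ; pick no-route
  Q 181.57.203.0: descend 101101010011100111001011 ; hops seen [H0] ; pick H0
  + 122.250.0.0/16 (H2) depth=16
  Q 181.57.203.99: descend 101101010011100111001011 ; hops seen [H0] ; pick H0
  + 122.250.219.176/28 (H2) depth=28
  + 112.0.0.0/4 (H0) depth=4
  Q 122.250.219.180: descend 0111101011111010110110111011 ; hops seen [H0,H2,H2] ; pick H2
  - 112.0.0.0/4 clear@4
  Q 122.250.0.5: descend 0111101011111010 ; hops seen [H2] ; pick H2
  + 181.48.0.0/12 (H3) depth=12
  Q 181.54.29.180: descend 101101010011 ; hops seen [H3] ; pick H3
  + 122.250.0.0/16 (H4) depth=16
  + 122.250.219.0/24 (H3) depth=24
  - 122.250.0.0/16 clear@16
  + 181.0.0.0/8 (H2) depth=8
  + 0.0.0.0/0 (H1) depth=0
  - 181.57.203.0/24 clear@24
  Q 122.250.219.116: descend 011110101111101011011011 ; hops seen [H1,H3] ; pick H3
  + 0.0.0.0/0 (H4) depth=0
  + 122.0.0.0/7 (H2) depth=7
  Q 181.0.0.9: descend 1011010100 ; hops seen [H4,H2] ; pick H2
  Q 37.183.247.192: descend 0 ; hops seen [H4] ; pick H4
  - 0.0.0.0/0 clear@0
  + 0.0.0.0/0 (H4) depth=0
  + 181.57.203.136/32 (H1) depth=32
  Q 122.250.219.28: descend 011110101111101011011011 ; hops seen [H4,H2,H3] ; pick H3
  + 180.0.0.0/6 (H0) depth=6
  + 181.48.0.0/12 (H0) depth=12
  Q 122.250.219.184: descend 0111101011111010110110111011 ; hops seen [H4,H2,H3,H2] ; pick H2
  Q 181.57.203.136: descend 10110101001110011100101110001000 ; hops seen [H4,H0,H2,H0,H1] ; pick H1

== LOOKUPS ==
["H0","no-route","H0","H0","H2","H2","H3","H3","H2","H4","H3","H2","H1"]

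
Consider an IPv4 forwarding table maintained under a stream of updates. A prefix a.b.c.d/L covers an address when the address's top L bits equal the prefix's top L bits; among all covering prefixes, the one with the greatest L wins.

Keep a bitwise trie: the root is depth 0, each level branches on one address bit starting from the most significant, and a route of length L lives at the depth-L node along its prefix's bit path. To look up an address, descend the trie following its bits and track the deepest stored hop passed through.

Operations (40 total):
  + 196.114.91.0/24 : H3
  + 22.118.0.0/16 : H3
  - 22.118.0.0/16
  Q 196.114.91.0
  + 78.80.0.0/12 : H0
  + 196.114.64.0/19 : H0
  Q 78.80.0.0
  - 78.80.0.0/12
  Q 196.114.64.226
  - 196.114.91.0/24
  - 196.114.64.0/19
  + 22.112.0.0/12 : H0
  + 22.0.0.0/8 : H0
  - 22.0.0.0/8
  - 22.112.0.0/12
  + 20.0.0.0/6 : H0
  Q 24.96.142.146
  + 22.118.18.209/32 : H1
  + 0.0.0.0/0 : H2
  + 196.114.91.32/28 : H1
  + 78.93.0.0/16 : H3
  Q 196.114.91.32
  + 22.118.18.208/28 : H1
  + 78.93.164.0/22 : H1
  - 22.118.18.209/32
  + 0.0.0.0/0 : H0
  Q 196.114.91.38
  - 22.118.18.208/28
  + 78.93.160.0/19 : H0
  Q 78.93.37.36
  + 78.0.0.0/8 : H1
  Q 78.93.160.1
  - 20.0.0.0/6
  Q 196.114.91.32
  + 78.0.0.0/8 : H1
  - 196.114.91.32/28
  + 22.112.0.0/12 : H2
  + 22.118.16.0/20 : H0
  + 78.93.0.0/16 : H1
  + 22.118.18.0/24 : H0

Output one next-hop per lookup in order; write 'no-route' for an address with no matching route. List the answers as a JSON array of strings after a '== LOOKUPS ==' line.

Trace:
  + 196.114.91.0/24 (H3) depth=24
  + 22.118.0.0/16 (H3) depth=16
  - 22.118.0.0/16 clear@16
  lookup 196.114.91.0: bits 110001000111001001011011 walk d0:-→d1:-→d2:-→d3:-→d4:-→d5:-→d6:-→d7:-→d8:-→d9:-→d10:-→d11:-→d12:-→d13:-→d14:-→d15:-→d16:-→d17:-→d18:-→d19:-→d20:-→d21:-→d22:-→d23:-→d24:H3 -> H3
  + 78.80.0.0/12 (H0) depth=12
  + 196.114.64.0/19 (H0) depth=19
  lookup 78.80.0.0: bits 010011100101 walk d0:-→d1:-→d2:-→d3:-→d4:-→d5:-→d6:-→d7:-→d8:-→d9:-→d10:-→d11:-→d12:H0 -> H0
  - 78.80.0.0/12 clear@12
  lookup 196.114.64.226: bits 1100010001110010010 walk d0:-→d1:-→d2:-→d3:-→d4:-→d5:-→d6:-→d7:-→d8:-→d9:-→d10:-→d11:-→d12:-→d13:-→d14:-→d15:-→d16:-→d17:-→d18:-→d19:H0 -> H0
  - 196.114.91.0/24 clear@24
  - 196.114.64.0/19 clear@19
  + 22.112.0.0/12 (H0) depth=12
  + 22.0.0.0/8 (H0) depth=8
  - 22.0.0.0/8 clear@8
  - 22.112.0.0/12 clear@12
  + 20.0.0.0/6 (H0) depth=6
  lookup 24.96.142.146: bits 0001 walk d0:-→d1:-→d2:-→d3:-→d4:- -> no-route
  + 22.118.18.209/32 (H1) depth=32
  + 0.0.0.0/0 (H2) depth=0
  + 196.114.91.32/28 (H1) depth=28
  + 78.93.0.0/16 (H3) depth=16
  lookup 196.114.91.32: bits 1100010001110010010110110010 walk d0:H2→d1:-→d2:-→d3:-→d4:-→d5:-→d6:-→d7:-→d8:-→d9:-→d10:-→d11:-→d12:-→d13:-→d14:-→d15:-→d16:-→d17:-→d18:-→d19:-→d20:-→d21:-→d22:-→d23:-→d24:-→d25:-→d26:-→d27:-→d28:H1 -> H1
  + 22.118.18.208/28 (H1) depth=28
  + 78.93.164.0/22 (H1) depth=22
  - 22.118.18.209/32 clear@32
  + 0.0.0.0/0 (H0) depth=0
  lookup 196.114.91.38: bits 1100010001110010010110110010 walk d0:H0→d1:-→d2:-→d3:-→d4:-→d5:-→d6:-→d7:-→d8:-→d9:-→d10:-→d11:-→d12:-→d13:-→d14:-→d15:-→d16:-→d17:-→d18:-→d19:-→d20:-→d21:-→d22:-→d23:-→d24:-→d25:-→d26:-→d27:-→d28:H1 -> H1
  - 22.118.18.208/28 clear@28
  + 78.93.160.0/19 (H0) depth=19
  lookup 78.93.37.36: bits 0100111001011101 walk d0:H0→d1:-→d2:-→d3:-→d4:-→d5:-→d6:-→d7:-→d8:-→d9:-→d10:-→d11:-→d12:-→d13:-→d14:-→d15:-→d16:H3 -> H3
  + 78.0.0.0/8 (H1) depth=8
  lookup 78.93.160.1: bits 010011100101110110100 walk d0:H0→d1:-→d2:-→d3:-→d4:-→d5:-→d6:-→d7:-→d8:H1→d9:-→d10:-→d11:-→d12:-→d13:-→d14:-→d15:-→d16:H3→d17:-→d18:-→d19:H0→d20:-→d21:- -> H0
  - 20.0.0.0/6 clear@6
  lookup 196.114.91.32: bits 1100010001110010010110110010 walk d0:H0→d1:-→d2:-→d3:-→d4:-→d5:-→d6:-→d7:-→d8:-→d9:-→d10:-→d11:-→d12:-→d13:-→d14:-→d15:-→d16:-→d17:-→d18:-→d19:-→d20:-→d21:-→d22:-→d23:-→d24:-→d25:-→d26:-→d27:-→d28:H1 -> H1
  + 78.0.0.0/8 (H1) depth=8
  - 196.114.91.32/28 clear@28
  + 22.112.0.0/12 (H2) depth=12
  + 22.118.16.0/20 (H0) depth=20
  + 78.93.0.0/16 (H1) depth=16
  + 22.118.18.0/24 (H0) depth=24

== LOOKUPS ==
["H3","H0","H0","no-route","H1","H1","H3","H0","H1"]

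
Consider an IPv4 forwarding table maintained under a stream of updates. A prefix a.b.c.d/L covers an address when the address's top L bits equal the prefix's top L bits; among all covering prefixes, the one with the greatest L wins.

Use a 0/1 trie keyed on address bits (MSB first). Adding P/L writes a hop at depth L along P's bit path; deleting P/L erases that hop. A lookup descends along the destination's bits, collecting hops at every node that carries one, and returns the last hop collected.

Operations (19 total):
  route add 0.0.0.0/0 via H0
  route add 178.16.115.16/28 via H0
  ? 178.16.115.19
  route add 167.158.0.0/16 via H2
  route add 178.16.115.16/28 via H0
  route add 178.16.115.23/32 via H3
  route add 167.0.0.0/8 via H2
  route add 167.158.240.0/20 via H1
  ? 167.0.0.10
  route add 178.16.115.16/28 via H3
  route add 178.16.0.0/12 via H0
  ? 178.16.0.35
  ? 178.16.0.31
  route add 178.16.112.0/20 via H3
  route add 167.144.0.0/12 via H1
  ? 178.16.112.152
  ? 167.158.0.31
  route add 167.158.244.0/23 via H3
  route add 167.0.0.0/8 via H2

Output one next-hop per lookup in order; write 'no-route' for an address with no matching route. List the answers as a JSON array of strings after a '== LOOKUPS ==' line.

Process each operation:
  add 0.0.0.0/0 -> H0 at depth 0
  add 178.16.115.16/28 -> H0 at depth 28
  ? 178.16.115.19  path d0:H0→d1:-→d2:-→d3:-→d4:-→d5:-→d6:-→d7:-→d8:-→d9:-→d10:-→d11:-→d12:-→d13:-→d14:-→d15:-→d16:-→d17:-→d18:-→d19:-→d20:-→d21:-→d22:-→d23:-→d24:-→d25:-→d26:-→d27:-→d28:H0  best=H0
  add 167.158.0.0/16 -> H2 at depth 16
  add 178.16.115.16/28 -> H0 at depth 28
  add 178.16.115.23/32 -> H3 at depth 32
  add 167.0.0.0/8 -> H2 at depth 8
  add 167.158.240.0/20 -> H1 at depth 20
  ? 167.0.0.10  path d0:H0→d1:-→d2:-→d3:-→d4:-→d5:-→d6:-→d7:-→d8:H2  best=H2
  add 178.16.115.16/28 -> H3 at depth 28
  add 178.16.0.0/12 -> H0 at depth 12
  ? 178.16.0.35  path d0:H0→d1:-→d2:-→d3:-→d4:-→d5:-→d6:-→d7:-→d8:-→d9:-→d10:-→d11:-→d12:H0→d13:-→d14:-→d15:-→d16:-→d17:-  best=H0
  ? 178.16.0.31  path d0:H0→d1:-→d2:-→d3:-→d4:-→d5:-→d6:-→d7:-→d8:-→d9:-→d10:-→d11:-→d12:H0→d13:-→d14:-→d15:-→d16:-→d17:-  best=H0
  add 178.16.112.0/20 -> H3 at depth 20
  add 167.144.0.0/12 -> H1 at depth 12
  ? 178.16.112.152  path d0:H0→d1:-→d2:-→d3:-→d4:-→d5:-→d6:-→d7:-→d8:-→d9:-→d10:-→d11:-→d12:H0→d13:-→d14:-→d15:-→d16:-→d17:-→d18:-→d19:-→d20:H3→d21:-→d22:-  best=H3
  ? 167.158.0.31  path d0:H0→d1:-→d2:-→d3:-→d4:-→d5:-→d6:-→d7:-→d8:H2→d9:-→d10:-→d11:-→d12:H1→d13:-→d14:-→d15:-→d16:H2  best=H2
  add 167.158.244.0/23 -> H3 at depth 23
  add 167.0.0.0/8 -> H2 at depth 8

== LOOKUPS ==
["H0","H2","H0","H0","H3","H2"]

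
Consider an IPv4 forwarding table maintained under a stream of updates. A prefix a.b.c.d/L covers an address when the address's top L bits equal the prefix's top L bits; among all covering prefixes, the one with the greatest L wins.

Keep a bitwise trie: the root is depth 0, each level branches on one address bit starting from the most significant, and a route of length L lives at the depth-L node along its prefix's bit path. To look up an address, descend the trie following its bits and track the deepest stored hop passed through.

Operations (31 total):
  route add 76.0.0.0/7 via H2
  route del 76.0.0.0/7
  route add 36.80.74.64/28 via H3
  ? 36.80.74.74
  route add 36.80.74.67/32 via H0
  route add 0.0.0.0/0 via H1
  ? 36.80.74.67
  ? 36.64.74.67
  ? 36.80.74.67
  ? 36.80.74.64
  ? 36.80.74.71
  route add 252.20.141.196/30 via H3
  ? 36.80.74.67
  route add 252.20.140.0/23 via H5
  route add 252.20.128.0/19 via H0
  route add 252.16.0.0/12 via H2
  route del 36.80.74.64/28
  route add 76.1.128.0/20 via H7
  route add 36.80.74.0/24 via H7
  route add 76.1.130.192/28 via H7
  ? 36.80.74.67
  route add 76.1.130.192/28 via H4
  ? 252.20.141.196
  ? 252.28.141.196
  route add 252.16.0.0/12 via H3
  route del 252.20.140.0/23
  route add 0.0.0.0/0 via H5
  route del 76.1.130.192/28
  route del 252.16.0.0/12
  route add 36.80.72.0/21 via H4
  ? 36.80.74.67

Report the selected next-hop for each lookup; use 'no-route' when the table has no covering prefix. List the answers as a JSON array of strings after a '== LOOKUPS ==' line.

Process each operation:
  + 76.0.0.0/7 (H2) depth=7
  del 76.0.0.0/7 (clear depth 7)
  + 36.80.74.64/28 (H3) depth=28
  Q 36.80.74.74: descend 0010010001010000010010100100 ; hops seen [H3] ; pick H3
  + 36.80.74.67/32 (H0) depth=32
  + 0.0.0.0/0 (H1) depth=0
  Q 36.80.74.67: descend 00100100010100000100101001000011 ; hops seen [H1,H3,H0] ; pick H0
  Q 36.64.74.67: descend 00100100010 ; hops seen [H1] ; pick H1
  Q 36.80.74.67: descend 00100100010100000100101001000011 ; hops seen [H1,H3,H0] ; pick H0
  Q 36.80.74.64: descend 001001000101000001001010010000 ; hops seen [H1,H3] ; pick H3
  Q 36.80.74.71: descend 00100100010100000100101001000 ; hops seen [H1,H3] ; pick H3
  + 252.20.141.196/30 (H3) depth=30
  Q 36.80.74.67: descend 00100100010100000100101001000011 ; hops seen [H1,H3,H0] ; pick H0
  + 252.20.140.0/23 (H5) depth=23
  + 252.20.128.0/19 (H0) depth=19
  + 252.16.0.0/12 (H2) depth=12
  del 36.80.74.64/28 (clear depth 28)
  + 76.1.128.0/20 (H7) depth=20
  + 36.80.74.0/24 (H7) depth=24
  + 76.1.130.192/28 (H7) depth=28
  Q 36.80.74.67: descend 00100100010100000100101001000011 ; hops seen [H1,H7,H0] ; pick H0
  + 76.1.130.192/28 (H4) depth=28
  Q 252.20.141.196: descend 111111000001010010001101110001 ; hops seen [H1,H2,H0,H5,H3] ; pick H3
  Q 252.28.141.196: descend 111111000001 ; hops seen [H1,H2] ; pick H2
  + 252.16.0.0/12 (H3) depth=12
  del 252.20.140.0/23 (clear depth 23)
  + 0.0.0.0/0 (H5) depth=0
  del 76.1.130.192/28 (clear depth 28)
  del 252.16.0.0/12 (clear depth 12)
  + 36.80.72.0/21 (H4) depth=21
  Q 36.80.74.67: descend 00100100010100000100101001000011 ; hops seen [H5,H4,H7,H0] ; pick H0

== LOOKUPS ==
["H3","H0","H1","H0","H3","H3","H0","H0","H3","H2","H0"]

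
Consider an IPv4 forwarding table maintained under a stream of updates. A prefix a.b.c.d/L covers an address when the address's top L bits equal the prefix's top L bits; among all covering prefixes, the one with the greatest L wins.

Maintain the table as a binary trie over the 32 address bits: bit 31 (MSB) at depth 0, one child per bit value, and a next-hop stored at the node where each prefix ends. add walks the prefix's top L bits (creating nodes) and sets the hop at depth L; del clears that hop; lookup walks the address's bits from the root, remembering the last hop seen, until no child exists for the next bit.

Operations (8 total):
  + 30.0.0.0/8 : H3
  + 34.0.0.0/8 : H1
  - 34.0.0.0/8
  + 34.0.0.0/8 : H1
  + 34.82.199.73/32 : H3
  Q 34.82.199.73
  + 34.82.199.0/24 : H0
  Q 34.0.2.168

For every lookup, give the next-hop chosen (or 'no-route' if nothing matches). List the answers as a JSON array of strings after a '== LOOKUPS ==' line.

Trace:
  + 30.0.0.0/8 (H3) depth=8
  + 34.0.0.0/8 (H1) depth=8
  - 34.0.0.0/8 clear@8
  + 34.0.0.0/8 (H1) depth=8
  + 34.82.199.73/32 (H3) depth=32
  ? 34.82.199.73  path d0:-→d1:-→d2:-→d3:-→d4:-→d5:-→d6:-→d7:-→d8:H1→d9:-→d10:-→d11:-→d12:-→d13:-→d14:-→d15:-→d16:-→d17:-→d18:-→d19:-→d20:-→d21:-→d22:-→d23:-→d24:-→d25:-→d26:-→d27:-→d28:-→d29:-→d30:-→d31:-→d32:H3  best=H3
  + 34.82.199.0/24 (H0) depth=24
  ? 34.0.2.168  path d0:-→d1:-→d2:-→d3:-→d4:-→d5:-→d6:-→d7:-→d8:H1→d9:-  best=H1

== LOOKUPS ==
["H3","H1"]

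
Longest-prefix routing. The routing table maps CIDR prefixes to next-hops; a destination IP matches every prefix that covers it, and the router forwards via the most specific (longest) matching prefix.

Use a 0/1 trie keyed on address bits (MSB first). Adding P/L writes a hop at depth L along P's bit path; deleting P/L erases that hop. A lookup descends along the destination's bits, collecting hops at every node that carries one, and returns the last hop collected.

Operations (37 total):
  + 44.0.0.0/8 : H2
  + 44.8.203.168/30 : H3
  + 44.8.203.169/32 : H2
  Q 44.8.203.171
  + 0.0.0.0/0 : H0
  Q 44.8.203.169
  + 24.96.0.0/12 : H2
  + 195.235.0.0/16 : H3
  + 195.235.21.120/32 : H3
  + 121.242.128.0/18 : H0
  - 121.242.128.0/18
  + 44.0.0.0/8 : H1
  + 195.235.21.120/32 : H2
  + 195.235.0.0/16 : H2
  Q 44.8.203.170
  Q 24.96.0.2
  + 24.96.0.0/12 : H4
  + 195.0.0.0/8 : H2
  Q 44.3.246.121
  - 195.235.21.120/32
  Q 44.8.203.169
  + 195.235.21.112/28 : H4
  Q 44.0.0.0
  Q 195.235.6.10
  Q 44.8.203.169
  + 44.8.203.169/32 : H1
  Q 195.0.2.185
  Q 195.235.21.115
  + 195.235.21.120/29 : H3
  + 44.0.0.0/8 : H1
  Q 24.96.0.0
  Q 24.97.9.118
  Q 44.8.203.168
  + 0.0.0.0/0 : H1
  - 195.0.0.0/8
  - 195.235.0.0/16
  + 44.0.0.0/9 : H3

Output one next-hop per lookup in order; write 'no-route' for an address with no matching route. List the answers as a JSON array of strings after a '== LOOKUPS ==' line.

Trace:
  add 44.0.0.0/8 -> H2 at depth 8
  add 44.8.203.168/30 -> H3 at depth 30
  add 44.8.203.169/32 -> H2 at depth 32
  lookup 44.8.203.171: bits 001011000000100011001011101010 walk d0:-→d1:-→d2:-→d3:-→d4:-→d5:-→d6:-→d7:-→d8:H2→d9:-→d10:-→d11:-→d12:-→d13:-→d14:-→d15:-→d16:-→d17:-→d18:-→d19:-→d20:-→d21:-→d22:-→d23:-→d24:-→d25:-→d26:-→d27:-→d28:-→d29:-→d30:H3 -> H3
  add 0.0.0.0/0 -> H0 at depth 0
  lookup 44.8.203.169: bits 00101100000010001100101110101001 walk d0:H0→d1:-→d2:-→d3:-→d4:-→d5:-→d6:-→d7:-→d8:H2→d9:-→d10:-→d11:-→d12:-→d13:-→d14:-→d15:-→d16:-→d17:-→d18:-→d19:-→d20:-→d21:-→d22:-→d23:-→d24:-→d25:-→d26:-→d27:-→d28:-→d29:-→d30:H3→d31:-→d32:H2 -> H2
  add 24.96.0.0/12 -> H2 at depth 12
  add 195.235.0.0/16 -> H3 at depth 16
  add 195.235.21.120/32 -> H3 at depth 32
  add 121.242.128.0/18 -> H0 at depth 18
  - 121.242.128.0/18 clear@18
  add 44.0.0.0/8 -> H1 at depth 8
  add 195.235.21.120/32 -> H2 at depth 32
  add 195.235.0.0/16 -> H2 at depth 16
  lookup 44.8.203.170: bits 001011000000100011001011101010 walk d0:H0→d1:-→d2:-→d3:-→d4:-→d5:-→d6:-→d7:-→d8:H1→d9:-→d10:-→d11:-→d12:-→d13:-→d14:-→d15:-→d16:-→d17:-→d18:-→d19:-→d20:-→d21:-→d22:-→d23:-→d24:-→d25:-→d26:-→d27:-→d28:-→d29:-→d30:H3 -> H3
  lookup 24.96.0.2: bits 000110000110 walk d0:H0→d1:-→d2:-→d3:-→d4:-→d5:-→d6:-→d7:-→d8:-→d9:-→d10:-→d11:-→d12:H2 -> H2
  add 24.96.0.0/12 -> H4 at depth 12
  add 195.0.0.0/8 -> H2 at depth 8
  lookup 44.3.246.121: bits 001011000000 walk d0:H0→d1:-→d2:-→d3:-→d4:-→d5:-→d6:-→d7:-→d8:H1→d9:-→d10:-→d11:-→d12:- -> H1
  - 195.235.21.120/32 clear@32
  lookup 44.8.203.169: bits 00101100000010001100101110101001 walk d0:H0→d1:-→d2:-→d3:-→d4:-→d5:-→d6:-→d7:-→d8:H1→d9:-→d10:-→d11:-→d12:-→d13:-→d14:-→d15:-→d16:-→d17:-→d18:-→d19:-→d20:-→d21:-→d22:-→d23:-→d24:-→d25:-→d26:-→d27:-→d28:-→d29:-→d30:H3→d31:-→d32:H2 -> H2
  add 195.235.21.112/28 -> H4 at depth 28
  lookup 44.0.0.0: bits 001011000000 walk d0:H0→d1:-→d2:-→d3:-→d4:-→d5:-→d6:-→d7:-→d8:H1→d9:-→d10:-→d11:-→d12:- -> H1
  lookup 195.235.6.10: bits 1100001111101011000 walk d0:H0→d1:-→d2:-→d3:-→d4:-→d5:-→d6:-→d7:-→d8:H2→d9:-→d10:-→d11:-→d12:-→d13:-→d14:-→d15:-→d16:H2→d17:-→d18:-→d19:- -> H2
  lookup 44.8.203.169: bits 00101100000010001100101110101001 walk d0:H0→d1:-→d2:-→d3:-→d4:-→d5:-→d6:-→d7:-→d8:H1→d9:-→d10:-→d11:-→d12:-→d13:-→d14:-→d15:-→d16:-→d17:-→d18:-→d19:-→d20:-→d21:-→d22:-→d23:-→d24:-→d25:-→d26:-→d27:-→d28:-→d29:-→d30:H3→d31:-→d32:H2 -> H2
  add 44.8.203.169/32 -> H1 at depth 32
  lookup 195.0.2.185: bits 11000011 walk d0:H0→d1:-→d2:-→d3:-→d4:-→d5:-→d6:-→d7:-→d8:H2 -> H2
  lookup 195.235.21.115: bits 1100001111101011000101010111 walk d0:H0→d1:-→d2:-→d3:-→d4:-→d5:-→d6:-→d7:-→d8:H2→d9:-→d10:-→d11:-→d12:-→d13:-→d14:-→d15:-→d16:H2→d17:-→d18:-→d19:-→d20:-→d21:-→d22:-→d23:-→d24:-→d25:-→d26:-→d27:-→d28:H4 -> H4
  add 195.235.21.120/29 -> H3 at depth 29
  add 44.0.0.0/8 -> H1 at depth 8
  lookup 24.96.0.0: bits 000110000110 walk d0:H0→d1:-→d2:-→d3:-→d4:-→d5:-→d6:-→d7:-→d8:-→d9:-→d10:-→d11:-→d12:H4 -> H4
  lookup 24.97.9.118: bits 000110000110 walk d0:H0→d1:-→d2:-→d3:-→d4:-→d5:-→d6:-→d7:-→d8:-→d9:-→d10:-→d11:-→d12:H4 -> H4
  lookup 44.8.203.168: bits 0010110000001000110010111010100 walk d0:H0→d1:-→d2:-→d3:-→d4:-→d5:-→d6:-→d7:-→d8:H1→d9:-→d10:-→d11:-→d12:-→d13:-→d14:-→d15:-→d16:-→d17:-→d18:-→d19:-→d20:-→d21:-→d22:-→d23:-→d24:-→d25:-→d26:-→d27:-→d28:-→d29:-→d30:H3→d31:- -> H3
  add 0.0.0.0/0 -> H1 at depth 0
  - 195.0.0.0/8 clear@8
  - 195.235.0.0/16 clear@16
  add 44.0.0.0/9 -> H3 at depth 9

== LOOKUPS ==
["H3","H2","H3","H2","H1","H2","H1","H2","H2","H2","H4","H4","H4","H3"]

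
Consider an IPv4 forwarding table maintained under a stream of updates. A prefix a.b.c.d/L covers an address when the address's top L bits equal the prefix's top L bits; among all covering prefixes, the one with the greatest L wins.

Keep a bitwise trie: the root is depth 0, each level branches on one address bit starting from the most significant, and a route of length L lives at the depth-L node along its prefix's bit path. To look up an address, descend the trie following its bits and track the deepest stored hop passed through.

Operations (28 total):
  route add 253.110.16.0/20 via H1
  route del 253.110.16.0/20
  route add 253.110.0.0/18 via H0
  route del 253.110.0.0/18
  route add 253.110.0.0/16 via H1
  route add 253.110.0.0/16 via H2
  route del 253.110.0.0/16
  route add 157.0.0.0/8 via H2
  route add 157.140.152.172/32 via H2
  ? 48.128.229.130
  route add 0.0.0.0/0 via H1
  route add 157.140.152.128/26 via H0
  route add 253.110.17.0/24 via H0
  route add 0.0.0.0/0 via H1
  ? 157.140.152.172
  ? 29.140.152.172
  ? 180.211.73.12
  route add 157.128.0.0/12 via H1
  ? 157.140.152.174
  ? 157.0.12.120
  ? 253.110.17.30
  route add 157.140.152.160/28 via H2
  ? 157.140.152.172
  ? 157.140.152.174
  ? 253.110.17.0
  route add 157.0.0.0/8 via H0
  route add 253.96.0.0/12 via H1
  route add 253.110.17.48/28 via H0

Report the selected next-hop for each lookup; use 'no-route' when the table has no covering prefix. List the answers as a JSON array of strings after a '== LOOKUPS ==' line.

Process each operation:
  add 253.110.16.0/20 -> H1 at depth 20
  del 253.110.16.0/20 (clear depth 20)
  add 253.110.0.0/18 -> H0 at depth 18
  del 253.110.0.0/18 (clear depth 18)
  add 253.110.0.0/16 -> H1 at depth 16
  add 253.110.0.0/16 -> H2 at depth 16
  del 253.110.0.0/16 (clear depth 16)
  add 157.0.0.0/8 -> H2 at depth 8
  add 157.140.152.172/32 -> H2 at depth 32
  lookup 48.128.229.130: bits ε walk d0:- -> no-route
  add 0.0.0.0/0 -> H1 at depth 0
  add 157.140.152.128/26 -> H0 at depth 26
  add 253.110.17.0/24 -> H0 at depth 24
  add 0.0.0.0/0 -> H1 at depth 0
  lookup 157.140.152.172: bits 10011101100011001001100010101100 walk d0:H1→d1:-→d2:-→d3:-→d4:-→d5:-→d6:-→d7:-→d8:H2→d9:-→d10:-→d11:-→d12:-→d13:-→d14:-→d15:-→d16:-→d17:-→d18:-→d19:-→d20:-→d21:-→d22:-→d23:-→d24:-→d25:-→d26:H0→d27:-→d28:-→d29:-→d30:-→d31:-→d32:H2 -> H2
  lookup 29.140.152.172: bits ε walk d0:H1 -> H1
  lookup 180.211.73.12: bits 10 walk d0:H1→d1:-→d2:- -> H1
  add 157.128.0.0/12 -> H1 at depth 12
  lookup 157.140.152.174: bits 100111011000110010011000101011 walk d0:H1→d1:-→d2:-→d3:-→d4:-→d5:-→d6:-→d7:-→d8:H2→d9:-→d10:-→d11:-→d12:H1→d13:-→d14:-→d15:-→d16:-→d17:-→d18:-→d19:-→d20:-→d21:-→d22:-→d23:-→d24:-→d25:-→d26:H0→d27:-→d28:-→d29:-→d30:- -> H0
  lookup 157.0.12.120: bits 10011101 walk d0:H1→d1:-→d2:-→d3:-→d4:-→d5:-→d6:-→d7:-→d8:H2 -> H2
  lookup 253.110.17.30: bits 111111010110111000010001 walk d0:H1→d1:-→d2:-→d3:-→d4:-→d5:-→d6:-→d7:-→d8:-→d9:-→d10:-→d11:-→d12:-→d13:-→d14:-→d15:-→d16:-→d17:-→d18:-→d19:-→d20:-→d21:-→d22:-→d23:-→d24:H0 -> H0
  add 157.140.152.160/28 -> H2 at depth 28
  lookup 157.140.152.172: bits 10011101100011001001100010101100 walk d0:H1→d1:-→d2:-→d3:-→d4:-→d5:-→d6:-→d7:-→d8:H2→d9:-→d10:-→d11:-→d12:H1→d13:-→d14:-→d15:-→d16:-→d17:-→d18:-→d19:-→d20:-→d21:-→d22:-→d23:-→d24:-→d25:-→d26:H0→d27:-→d28:H2→d29:-→d30:-→d31:-→d32:H2 -> H2
  lookup 157.140.152.174: bits 100111011000110010011000101011 walk d0:H1→d1:-→d2:-→d3:-→d4:-→d5:-→d6:-→d7:-→d8:H2→d9:-→d10:-→d11:-→d12:H1→d13:-→d14:-→d15:-→d16:-→d17:-→d18:-→d19:-→d20:-→d21:-→d22:-→d23:-→d24:-→d25:-→d26:H0→d27:-→d28:H2→d29:-→d30:- -> H2
  lookup 253.110.17.0: bits 111111010110111000010001 walk d0:H1→d1:-→d2:-→d3:-→d4:-→d5:-→d6:-→d7:-→d8:-→d9:-→d10:-→d11:-→d12:-→d13:-→d14:-→d15:-→d16:-→d17:-→d18:-→d19:-→d20:-→d21:-→d22:-→d23:-→d24:H0 -> H0
  add 157.0.0.0/8 -> H0 at depth 8
  add 253.96.0.0/12 -> H1 at depth 12
  add 253.110.17.48/28 -> H0 at depth 28

== LOOKUPS ==
["no-route","H2","H1","H1","H0","H2","H0","H2","H2","H0"]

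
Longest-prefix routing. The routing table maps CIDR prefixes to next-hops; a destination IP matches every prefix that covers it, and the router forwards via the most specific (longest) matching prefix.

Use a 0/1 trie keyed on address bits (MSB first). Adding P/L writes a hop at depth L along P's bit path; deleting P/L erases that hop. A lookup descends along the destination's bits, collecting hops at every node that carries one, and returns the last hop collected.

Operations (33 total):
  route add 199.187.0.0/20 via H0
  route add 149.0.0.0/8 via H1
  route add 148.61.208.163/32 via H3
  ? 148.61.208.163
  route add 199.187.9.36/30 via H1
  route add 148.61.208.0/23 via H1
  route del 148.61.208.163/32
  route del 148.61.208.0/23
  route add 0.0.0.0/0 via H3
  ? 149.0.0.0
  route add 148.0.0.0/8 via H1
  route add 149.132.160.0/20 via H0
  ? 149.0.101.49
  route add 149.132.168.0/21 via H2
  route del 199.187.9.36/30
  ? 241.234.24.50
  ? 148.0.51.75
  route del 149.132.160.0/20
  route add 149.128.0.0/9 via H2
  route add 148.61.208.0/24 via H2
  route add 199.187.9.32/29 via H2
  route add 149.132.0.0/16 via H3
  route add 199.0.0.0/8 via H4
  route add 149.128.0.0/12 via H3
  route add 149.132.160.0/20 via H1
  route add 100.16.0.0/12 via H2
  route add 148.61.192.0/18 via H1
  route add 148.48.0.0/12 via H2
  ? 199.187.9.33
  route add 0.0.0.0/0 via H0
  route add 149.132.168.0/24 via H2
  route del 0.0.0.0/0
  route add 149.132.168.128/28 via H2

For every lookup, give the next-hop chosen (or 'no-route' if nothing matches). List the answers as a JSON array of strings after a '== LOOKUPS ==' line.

Trace:
  add 199.187.0.0/20 -> H0 at depth 20
  add 149.0.0.0/8 -> H1 at depth 8
  add 148.61.208.163/32 -> H3 at depth 32
  Q 148.61.208.163: descend 10010100001111011101000010100011 ; hops seen [H3] ; pick H3
  add 199.187.9.36/30 -> H1 at depth 30
  add 148.61.208.0/23 -> H1 at depth 23
  del 148.61.208.163/32 (clear depth 32)
  del 148.61.208.0/23 (clear depth 23)
  add 0.0.0.0/0 -> H3 at depth 0
  Q 149.0.0.0: descend 10010101 ; hops seen [H3,H1] ; pick H1
  add 148.0.0.0/8 -> H1 at depth 8
  add 149.132.160.0/20 -> H0 at depth 20
  Q 149.0.101.49: descend 10010101 ; hops seen [H3,H1] ; pick H1
  add 149.132.168.0/21 -> H2 at depth 21
  del 199.187.9.36/30 (clear depth 30)
  Q 241.234.24.50: descend 11 ; hops seen [H3] ; pick H3
  Q 148.0.51.75: descend 1001010000 ; hops seen [H3,H1] ; pick H1
  del 149.132.160.0/20 (clear depth 20)
  add 149.128.0.0/9 -> H2 at depth 9
  add 148.61.208.0/24 -> H2 at depth 24
  add 199.187.9.32/29 -> H2 at depth 29
  add 149.132.0.0/16 -> H3 at depth 16
  add 199.0.0.0/8 -> H4 at depth 8
  add 149.128.0.0/12 -> H3 at depth 12
  add 149.132.160.0/20 -> H1 at depth 20
  add 100.16.0.0/12 -> H2 at depth 12
  add 148.61.192.0/18 -> H1 at depth 18
  add 148.48.0.0/12 -> H2 at depth 12
  Q 199.187.9.33: descend 11000111101110110000100100100 ; hops seen [H3,H4,H0,H2] ; pick H2
  add 0.0.0.0/0 -> H0 at depth 0
  add 149.132.168.0/24 -> H2 at depth 24
  del 0.0.0.0/0 (clear depth 0)
  add 149.132.168.128/28 -> H2 at depth 28

== LOOKUPS ==
["H3","H1","H1","H3","H1","H2"]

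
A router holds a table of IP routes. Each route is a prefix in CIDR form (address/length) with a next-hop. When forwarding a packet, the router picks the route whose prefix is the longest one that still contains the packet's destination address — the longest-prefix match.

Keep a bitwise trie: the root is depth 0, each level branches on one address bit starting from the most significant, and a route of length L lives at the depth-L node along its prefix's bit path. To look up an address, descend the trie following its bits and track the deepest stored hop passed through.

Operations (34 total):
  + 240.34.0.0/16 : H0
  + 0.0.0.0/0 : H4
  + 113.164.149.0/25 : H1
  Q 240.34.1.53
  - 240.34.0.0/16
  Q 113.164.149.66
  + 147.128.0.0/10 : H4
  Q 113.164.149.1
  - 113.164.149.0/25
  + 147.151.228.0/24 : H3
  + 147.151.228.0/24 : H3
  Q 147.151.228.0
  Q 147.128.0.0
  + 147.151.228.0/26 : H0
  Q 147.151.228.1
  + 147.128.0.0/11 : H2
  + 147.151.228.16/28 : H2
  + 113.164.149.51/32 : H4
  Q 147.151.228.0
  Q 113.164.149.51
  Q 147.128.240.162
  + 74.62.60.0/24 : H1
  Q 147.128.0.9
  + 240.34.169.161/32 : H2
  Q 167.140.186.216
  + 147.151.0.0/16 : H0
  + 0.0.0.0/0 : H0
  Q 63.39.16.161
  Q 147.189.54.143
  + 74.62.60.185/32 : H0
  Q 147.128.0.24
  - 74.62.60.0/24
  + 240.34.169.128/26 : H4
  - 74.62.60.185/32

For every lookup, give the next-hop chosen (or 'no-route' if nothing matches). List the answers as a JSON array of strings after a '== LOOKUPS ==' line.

Process each operation:
  + 240.34.0.0/16 (H0) depth=16
  + 0.0.0.0/0 (H4) depth=0
  + 113.164.149.0/25 (H1) depth=25
  Q 240.34.1.53: descend 1111000000100010 ; hops seen [H4,H0] ; pick H0
  del 240.34.0.0/16 (clear depth 16)
  Q 113.164.149.66: descend 0111000110100100100101010 ; hops seen [H4,H1] ; pick H1
  + 147.128.0.0/10 (H4) depth=10
  Q 113.164.149.1: descend 0111000110100100100101010 ; hops seen [H4,H1] ; pick H1
  del 113.164.149.0/25 (clear depth 25)
  + 147.151.228.0/24 (H3) depth=24
  + 147.151.228.0/24 (H3) depth=24
  Q 147.151.228.0: descend 100100111001011111100100 ; hops seen [H4,H4,H3] ; pick H3
  Q 147.128.0.0: descend 10010011100 ; hops seen [H4,H4] ; pick H4
  + 147.151.228.0/26 (H0) depth=26
  Q 147.151.228.1: descend 10010011100101111110010000 ; hops seen [H4,H4,H3,H0] ; pick H0
  + 147.128.0.0/11 (H2) depth=11
  + 147.151.228.16/28 (H2) depth=28
  + 113.164.149.51/32 (H4) depth=32
  Q 147.151.228.0: descend 100100111001011111100100000 ; hops seen [H4,H4,H2,H3,H0] ; pick H0
  Q 113.164.149.51: descend 01110001101001001001010100110011 ; hops seen [H4,H4] ; pick H4
  Q 147.128.240.162: descend 10010011100 ; hops seen [H4,H4,H2] ; pick H2
  + 74.62.60.0/24 (H1) depth=24
  Q 147.128.0.9: descend 10010011100 ; hops seen [H4,H4,H2] ; pick H2
  + 240.34.169.161/32 (H2) depth=32
  Q 167.140.186.216: descend 10 ; hops seen [H4] ; pick H4
  + 147.151.0.0/16 (H0) depth=16
  + 0.0.0.0/0 (H0) depth=0
  Q 63.39.16.161: descend 0 ; hops seen [H0] ; pick H0
  Q 147.189.54.143: descend 1001001110 ; hops seen [H0,H4] ; pick H4
  + 74.62.60.185/32 (H0) depth=32
  Q 147.128.0.24: descend 10010011100 ; hops seen [H0,H4,H2] ; pick H2
  del 74.62.60.0/24 (clear depth 24)
  + 240.34.169.128/26 (H4) depth=26
  del 74.62.60.185/32 (clear depth 32)

== LOOKUPS ==
["H0","H1","H1","H3","H4","H0","H0","H4","H2","H2","H4","H0","H4","H2"]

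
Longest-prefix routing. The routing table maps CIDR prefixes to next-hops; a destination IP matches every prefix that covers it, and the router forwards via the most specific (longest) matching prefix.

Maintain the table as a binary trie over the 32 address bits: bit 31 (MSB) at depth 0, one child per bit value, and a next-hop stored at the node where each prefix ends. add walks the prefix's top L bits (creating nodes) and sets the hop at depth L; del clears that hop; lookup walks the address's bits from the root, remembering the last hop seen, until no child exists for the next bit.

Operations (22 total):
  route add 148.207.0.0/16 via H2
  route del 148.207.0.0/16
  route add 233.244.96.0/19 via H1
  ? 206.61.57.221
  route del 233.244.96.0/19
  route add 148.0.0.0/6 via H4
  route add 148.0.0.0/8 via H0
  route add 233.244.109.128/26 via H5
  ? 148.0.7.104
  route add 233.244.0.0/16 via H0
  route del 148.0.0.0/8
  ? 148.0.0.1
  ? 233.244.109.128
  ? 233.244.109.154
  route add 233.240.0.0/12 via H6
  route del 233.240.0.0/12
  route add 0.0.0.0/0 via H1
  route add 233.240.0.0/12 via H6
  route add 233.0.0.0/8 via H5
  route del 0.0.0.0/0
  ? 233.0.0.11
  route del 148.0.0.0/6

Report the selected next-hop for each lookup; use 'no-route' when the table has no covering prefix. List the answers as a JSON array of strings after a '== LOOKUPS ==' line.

Process each operation:
  + 148.207.0.0/16 (H2) depth=16
  - 148.207.0.0/16 clear@16
  + 233.244.96.0/19 (H1) depth=19
  Q 206.61.57.221: descend 11 ; hops seen [∅] ; pick no-route
  - 233.244.96.0/19 clear@19
  + 148.0.0.0/6 (H4) depth=6
  + 148.0.0.0/8 (H0) depth=8
  + 233.244.109.128/26 (H5) depth=26
  Q 148.0.7.104: descend 10010100 ; hops seen [H4,H0] ; pick H0
  + 233.244.0.0/16 (H0) depth=16
  - 148.0.0.0/8 clear@8
  Q 148.0.0.1: descend 10010100 ; hops seen [H4] ; pick H4
  Q 233.244.109.128: descend 11101001111101000110110110 ; hops seen [H0,H5] ; pick H5
  Q 233.244.109.154: descend 11101001111101000110110110 ; hops seen [H0,H5] ; pick H5
  + 233.240.0.0/12 (H6) depth=12
  - 233.240.0.0/12 clear@12
  + 0.0.0.0/0 (H1) depth=0
  + 233.240.0.0/12 (H6) depth=12
  + 233.0.0.0/8 (H5) depth=8
  - 0.0.0.0/0 clear@0
  Q 233.0.0.11: descend 11101001 ; hops seen [H5] ; pick H5
  - 148.0.0.0/6 clear@6

== LOOKUPS ==
["no-route","H0","H4","H5","H5","H5"]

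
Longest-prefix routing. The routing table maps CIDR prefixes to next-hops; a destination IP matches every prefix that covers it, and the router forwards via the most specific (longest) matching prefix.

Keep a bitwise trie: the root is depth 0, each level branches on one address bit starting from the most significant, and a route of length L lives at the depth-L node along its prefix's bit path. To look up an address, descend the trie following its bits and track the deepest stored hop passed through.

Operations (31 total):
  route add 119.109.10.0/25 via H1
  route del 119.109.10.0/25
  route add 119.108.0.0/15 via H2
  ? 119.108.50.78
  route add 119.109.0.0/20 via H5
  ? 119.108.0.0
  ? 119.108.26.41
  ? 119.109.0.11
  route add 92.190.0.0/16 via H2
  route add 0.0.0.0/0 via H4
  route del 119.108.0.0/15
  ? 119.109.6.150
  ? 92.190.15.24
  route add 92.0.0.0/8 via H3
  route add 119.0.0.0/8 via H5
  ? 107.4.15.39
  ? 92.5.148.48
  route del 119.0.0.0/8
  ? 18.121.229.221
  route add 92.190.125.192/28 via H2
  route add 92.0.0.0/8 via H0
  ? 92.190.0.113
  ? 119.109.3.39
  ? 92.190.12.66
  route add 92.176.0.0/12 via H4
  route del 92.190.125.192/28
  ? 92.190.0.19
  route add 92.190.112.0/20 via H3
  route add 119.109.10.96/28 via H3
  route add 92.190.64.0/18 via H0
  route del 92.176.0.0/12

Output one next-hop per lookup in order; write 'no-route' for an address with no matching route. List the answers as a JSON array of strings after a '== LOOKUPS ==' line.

Apply in order:
  add 119.109.10.0/25 -> H1 at depth 25
  - 119.109.10.0/25 clear@25
  add 119.108.0.0/15 -> H2 at depth 15
  Q 119.108.50.78: descend 011101110110110 ; hops seen [H2] ; pick H2
  add 119.109.0.0/20 -> H5 at depth 20
  Q 119.108.0.0: descend 011101110110110 ; hops seen [H2] ; pick H2
  Q 119.108.26.41: descend 011101110110110 ; hops seen [H2] ; pick H2
  Q 119.109.0.11: descend 01110111011011010000 ; hops seen [H2,H5] ; pick H5
  add 92.190.0.0/16 -> H2 at depth 16
  add 0.0.0.0/0 -> H4 at depth 0
  - 119.108.0.0/15 clear@15
  Q 119.109.6.150: descend 01110111011011010000 ; hops seen [H4,H5] ; pick H5
  Q 92.190.15.24: descend 0101110010111110 ; hops seen [H4,H2] ; pick H2
  add 92.0.0.0/8 -> H3 at depth 8
  add 119.0.0.0/8 -> H5 at depth 8
  Q 107.4.15.39: descend 011 ; hops seen [H4] ; pick H4
  Q 92.5.148.48: descend 01011100 ; hops seen [H4,H3] ; pick H3
  - 119.0.0.0/8 clear@8
  Q 18.121.229.221: descend 0 ; hops seen [H4] ; pick H4
  add 92.190.125.192/28 -> H2 at depth 28
  add 92.0.0.0/8 -> H0 at depth 8
  Q 92.190.0.113: descend 01011100101111100 ; hops seen [H4,H0,H2] ; pick H2
  Q 119.109.3.39: descend 01110111011011010000 ; hops seen [H4,H5] ; pick H5
  Q 92.190.12.66: descend 01011100101111100 ; hops seen [H4,H0,H2] ; pick H2
  add 92.176.0.0/12 -> H4 at depth 12
  - 92.190.125.192/28 clear@28
  Q 92.190.0.19: descend 01011100101111100 ; hops seen [H4,H0,H4,H2] ; pick H2
  add 92.190.112.0/20 -> H3 at depth 20
  add 119.109.10.96/28 -> H3 at depth 28
  add 92.190.64.0/18 -> H0 at depth 18
  - 92.176.0.0/12 clear@12

== LOOKUPS ==
["H2","H2","H2","H5","H5","H2","H4","H3","H4","H2","H5","H2","H2"]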